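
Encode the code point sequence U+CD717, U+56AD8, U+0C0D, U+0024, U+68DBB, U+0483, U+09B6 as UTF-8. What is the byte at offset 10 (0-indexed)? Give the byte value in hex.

U+CD717 → 4-byte form F3 8D 9C 97 at offsets 0–3.
U+56AD8 → 4-byte form F1 96 AB 98 at offsets 4–7.
U+0C0D → 3-byte form E0 B0 8D at offsets 8–10.
Offset 10 falls in char 3's range; it's byte 3 of E0 B0 8D = 0x8D.

0x8D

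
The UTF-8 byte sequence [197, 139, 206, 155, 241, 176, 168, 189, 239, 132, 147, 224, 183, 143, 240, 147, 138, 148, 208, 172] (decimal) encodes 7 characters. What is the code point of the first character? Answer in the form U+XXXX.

U+014B

Offset 0: leading byte 0xC5 = 11000101 → 2-byte char #1 = C5 8B.
Leading byte 0xC5 = 11000101 matches 110xxxxx → 2-byte sequence.
Byte 1: 0xC5 = 11000101, payload 00101 (5 bits).
Byte 2: 0x8B = 10001011 (10xxxxxx ✓), payload 001011.
Concatenate: 00101001011 = 0x14B (11 bits → U+014B).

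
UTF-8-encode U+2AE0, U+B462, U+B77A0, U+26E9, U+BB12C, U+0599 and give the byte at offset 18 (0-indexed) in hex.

0x99

U+2AE0 → 3-byte form E2 AB A0 at offsets 0–2.
U+B462 → 3-byte form EB 91 A2 at offsets 3–5.
U+B77A0 → 4-byte form F2 B7 9E A0 at offsets 6–9.
U+26E9 → 3-byte form E2 9B A9 at offsets 10–12.
U+BB12C → 4-byte form F2 BB 84 AC at offsets 13–16.
U+0599 → 2-byte form D6 99 at offsets 17–18.
Offset 18 falls in char 6's range; it's byte 2 of D6 99 = 0x99.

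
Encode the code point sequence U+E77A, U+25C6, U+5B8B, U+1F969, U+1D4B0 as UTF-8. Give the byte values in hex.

U+E77A: 3-byte form → EE 9D BA.
U+25C6: 3-byte form → E2 97 86.
U+5B8B: 3-byte form → E5 AE 8B.
U+1F969: 4-byte form → F0 9F A5 A9.
U+1D4B0: 4-byte form → F0 9D 92 B0.
Concatenated (17 bytes): EE 9D BA E2 97 86 E5 AE 8B F0 9F A5 A9 F0 9D 92 B0.

EE 9D BA E2 97 86 E5 AE 8B F0 9F A5 A9 F0 9D 92 B0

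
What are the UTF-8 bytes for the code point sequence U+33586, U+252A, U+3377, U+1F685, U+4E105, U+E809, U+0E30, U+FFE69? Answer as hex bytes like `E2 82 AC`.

F0 B3 96 86 E2 94 AA E3 8D B7 F0 9F 9A 85 F1 8E 84 85 EE A0 89 E0 B8 B0 F3 BF B9 A9

U+33586: 4-byte form → F0 B3 96 86.
U+252A: 3-byte form → E2 94 AA.
U+3377: 3-byte form → E3 8D B7.
U+1F685: 4-byte form → F0 9F 9A 85.
U+4E105: 4-byte form → F1 8E 84 85.
U+E809: 3-byte form → EE A0 89.
U+0E30: 3-byte form → E0 B8 B0.
U+FFE69: 4-byte form → F3 BF B9 A9.
Concatenated (28 bytes): F0 B3 96 86 E2 94 AA E3 8D B7 F0 9F 9A 85 F1 8E 84 85 EE A0 89 E0 B8 B0 F3 BF B9 A9.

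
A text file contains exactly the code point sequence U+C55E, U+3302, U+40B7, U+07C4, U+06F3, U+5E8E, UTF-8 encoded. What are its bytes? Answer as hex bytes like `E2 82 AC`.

EC 95 9E E3 8C 82 E4 82 B7 DF 84 DB B3 E5 BA 8E

U+C55E: 3-byte form → EC 95 9E.
U+3302: 3-byte form → E3 8C 82.
U+40B7: 3-byte form → E4 82 B7.
U+07C4: 2-byte form → DF 84.
U+06F3: 2-byte form → DB B3.
U+5E8E: 3-byte form → E5 BA 8E.
Concatenated (16 bytes): EC 95 9E E3 8C 82 E4 82 B7 DF 84 DB B3 E5 BA 8E.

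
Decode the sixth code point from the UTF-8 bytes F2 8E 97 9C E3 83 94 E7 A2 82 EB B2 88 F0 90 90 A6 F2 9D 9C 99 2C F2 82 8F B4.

U+9D719

Offset 0: leading byte 0xF2 = 11110010 → 4-byte char #1 = F2 8E 97 9C.
Offset 4: leading byte 0xE3 = 11100011 → 3-byte char #2 = E3 83 94.
Offset 7: leading byte 0xE7 = 11100111 → 3-byte char #3 = E7 A2 82.
Offset 10: leading byte 0xEB = 11101011 → 3-byte char #4 = EB B2 88.
Offset 13: leading byte 0xF0 = 11110000 → 4-byte char #5 = F0 90 90 A6.
Offset 17: leading byte 0xF2 = 11110010 → 4-byte char #6 = F2 9D 9C 99.
Leading byte 0xF2 = 11110010 matches 11110xxx → 4-byte sequence.
Byte 1: 0xF2 = 11110010, payload 010 (3 bits).
Byte 2: 0x9D = 10011101 (10xxxxxx ✓), payload 011101.
Byte 3: 0x9C = 10011100 (10xxxxxx ✓), payload 011100.
Byte 4: 0x99 = 10011001 (10xxxxxx ✓), payload 011001.
Concatenate: 010011101011100011001 = 0x9D719 (21 bits → U+9D719).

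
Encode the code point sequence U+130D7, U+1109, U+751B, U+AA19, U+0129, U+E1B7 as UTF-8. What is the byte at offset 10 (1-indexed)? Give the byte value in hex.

1-indexed offset 10 is 0-indexed offset 9.
U+130D7 → 4-byte form F0 93 83 97 at offsets 0–3.
U+1109 → 3-byte form E1 84 89 at offsets 4–6.
U+751B → 3-byte form E7 94 9B at offsets 7–9.
Offset 9 falls in char 3's range; it's byte 3 of E7 94 9B = 0x9B.

0x9B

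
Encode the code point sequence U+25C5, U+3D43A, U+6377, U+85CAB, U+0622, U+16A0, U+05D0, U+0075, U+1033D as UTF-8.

U+25C5: 3-byte form → E2 97 85.
U+3D43A: 4-byte form → F0 BD 90 BA.
U+6377: 3-byte form → E6 8D B7.
U+85CAB: 4-byte form → F2 85 B2 AB.
U+0622: 2-byte form → D8 A2.
U+16A0: 3-byte form → E1 9A A0.
U+05D0: 2-byte form → D7 90.
U+0075: 1-byte form → 75.
U+1033D: 4-byte form → F0 90 8C BD.
Concatenated (26 bytes): E2 97 85 F0 BD 90 BA E6 8D B7 F2 85 B2 AB D8 A2 E1 9A A0 D7 90 75 F0 90 8C BD.

E2 97 85 F0 BD 90 BA E6 8D B7 F2 85 B2 AB D8 A2 E1 9A A0 D7 90 75 F0 90 8C BD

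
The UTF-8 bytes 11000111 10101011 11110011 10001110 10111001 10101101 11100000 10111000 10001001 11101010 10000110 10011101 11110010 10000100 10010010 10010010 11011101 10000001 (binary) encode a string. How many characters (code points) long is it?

Byte at offset 0: 0xC7 = 11000111 → 2-byte char (#1). Advance 2.
Byte at offset 2: 0xF3 = 11110011 → 4-byte char (#2). Advance 4.
Byte at offset 6: 0xE0 = 11100000 → 3-byte char (#3). Advance 3.
Byte at offset 9: 0xEA = 11101010 → 3-byte char (#4). Advance 3.
Byte at offset 12: 0xF2 = 11110010 → 4-byte char (#5). Advance 4.
Byte at offset 16: 0xDD = 11011101 → 2-byte char (#6). Advance 2.
Reached end at offset 18 after 6 code points.

6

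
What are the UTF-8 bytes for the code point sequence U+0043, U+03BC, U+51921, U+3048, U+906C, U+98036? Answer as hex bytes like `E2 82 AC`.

43 CE BC F1 91 A4 A1 E3 81 88 E9 81 AC F2 98 80 B6

U+0043: 1-byte form → 43.
U+03BC: 2-byte form → CE BC.
U+51921: 4-byte form → F1 91 A4 A1.
U+3048: 3-byte form → E3 81 88.
U+906C: 3-byte form → E9 81 AC.
U+98036: 4-byte form → F2 98 80 B6.
Concatenated (17 bytes): 43 CE BC F1 91 A4 A1 E3 81 88 E9 81 AC F2 98 80 B6.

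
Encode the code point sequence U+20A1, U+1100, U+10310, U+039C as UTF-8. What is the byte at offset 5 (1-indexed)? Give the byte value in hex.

1-indexed offset 5 is 0-indexed offset 4.
U+20A1 → 3-byte form E2 82 A1 at offsets 0–2.
U+1100 → 3-byte form E1 84 80 at offsets 3–5.
Offset 4 falls in char 2's range; it's byte 2 of E1 84 80 = 0x84.

0x84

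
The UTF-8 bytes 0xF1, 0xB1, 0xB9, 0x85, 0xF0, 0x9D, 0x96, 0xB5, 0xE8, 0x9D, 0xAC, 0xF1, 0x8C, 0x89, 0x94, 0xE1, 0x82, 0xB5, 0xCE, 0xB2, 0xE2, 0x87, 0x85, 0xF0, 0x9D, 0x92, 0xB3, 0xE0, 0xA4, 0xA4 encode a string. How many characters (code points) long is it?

Byte at offset 0: 0xF1 = 11110001 → 4-byte char (#1). Advance 4.
Byte at offset 4: 0xF0 = 11110000 → 4-byte char (#2). Advance 4.
Byte at offset 8: 0xE8 = 11101000 → 3-byte char (#3). Advance 3.
Byte at offset 11: 0xF1 = 11110001 → 4-byte char (#4). Advance 4.
Byte at offset 15: 0xE1 = 11100001 → 3-byte char (#5). Advance 3.
Byte at offset 18: 0xCE = 11001110 → 2-byte char (#6). Advance 2.
Byte at offset 20: 0xE2 = 11100010 → 3-byte char (#7). Advance 3.
Byte at offset 23: 0xF0 = 11110000 → 4-byte char (#8). Advance 4.
Byte at offset 27: 0xE0 = 11100000 → 3-byte char (#9). Advance 3.
Reached end at offset 30 after 9 code points.

9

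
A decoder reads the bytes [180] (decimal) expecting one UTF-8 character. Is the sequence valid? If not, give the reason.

invalid (continuation byte with no leading byte)

Byte 0xB4 = 10110100 has the form 10xxxxxx — a continuation byte — but there is no preceding leading byte.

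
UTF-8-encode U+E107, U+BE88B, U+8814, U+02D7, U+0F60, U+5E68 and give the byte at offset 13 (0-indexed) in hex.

0xBD

U+E107 → 3-byte form EE 84 87 at offsets 0–2.
U+BE88B → 4-byte form F2 BE A2 8B at offsets 3–6.
U+8814 → 3-byte form E8 A0 94 at offsets 7–9.
U+02D7 → 2-byte form CB 97 at offsets 10–11.
U+0F60 → 3-byte form E0 BD A0 at offsets 12–14.
Offset 13 falls in char 5's range; it's byte 2 of E0 BD A0 = 0xBD.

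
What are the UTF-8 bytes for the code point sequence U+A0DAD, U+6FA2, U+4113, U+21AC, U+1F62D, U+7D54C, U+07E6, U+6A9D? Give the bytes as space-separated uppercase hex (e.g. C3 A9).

F2 A0 B6 AD E6 BE A2 E4 84 93 E2 86 AC F0 9F 98 AD F1 BD 95 8C DF A6 E6 AA 9D

U+A0DAD: 4-byte form → F2 A0 B6 AD.
U+6FA2: 3-byte form → E6 BE A2.
U+4113: 3-byte form → E4 84 93.
U+21AC: 3-byte form → E2 86 AC.
U+1F62D: 4-byte form → F0 9F 98 AD.
U+7D54C: 4-byte form → F1 BD 95 8C.
U+07E6: 2-byte form → DF A6.
U+6A9D: 3-byte form → E6 AA 9D.
Concatenated (26 bytes): F2 A0 B6 AD E6 BE A2 E4 84 93 E2 86 AC F0 9F 98 AD F1 BD 95 8C DF A6 E6 AA 9D.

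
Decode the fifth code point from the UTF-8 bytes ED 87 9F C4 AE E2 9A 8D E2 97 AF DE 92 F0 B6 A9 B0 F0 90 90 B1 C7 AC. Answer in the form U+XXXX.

Offset 0: leading byte 0xED = 11101101 → 3-byte char #1 = ED 87 9F.
Offset 3: leading byte 0xC4 = 11000100 → 2-byte char #2 = C4 AE.
Offset 5: leading byte 0xE2 = 11100010 → 3-byte char #3 = E2 9A 8D.
Offset 8: leading byte 0xE2 = 11100010 → 3-byte char #4 = E2 97 AF.
Offset 11: leading byte 0xDE = 11011110 → 2-byte char #5 = DE 92.
Leading byte 0xDE = 11011110 matches 110xxxxx → 2-byte sequence.
Byte 1: 0xDE = 11011110, payload 11110 (5 bits).
Byte 2: 0x92 = 10010010 (10xxxxxx ✓), payload 010010.
Concatenate: 11110010010 = 0x792 (11 bits → U+0792).

U+0792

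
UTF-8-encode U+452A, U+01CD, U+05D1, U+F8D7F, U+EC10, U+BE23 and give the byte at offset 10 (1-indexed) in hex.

0xB5

1-indexed offset 10 is 0-indexed offset 9.
U+452A → 3-byte form E4 94 AA at offsets 0–2.
U+01CD → 2-byte form C7 8D at offsets 3–4.
U+05D1 → 2-byte form D7 91 at offsets 5–6.
U+F8D7F → 4-byte form F3 B8 B5 BF at offsets 7–10.
Offset 9 falls in char 4's range; it's byte 3 of F3 B8 B5 BF = 0xB5.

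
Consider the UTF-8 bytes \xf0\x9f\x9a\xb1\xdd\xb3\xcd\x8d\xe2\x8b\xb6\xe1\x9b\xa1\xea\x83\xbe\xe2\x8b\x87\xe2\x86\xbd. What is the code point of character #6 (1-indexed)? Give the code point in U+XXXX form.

U+A0FE

Offset 0: leading byte 0xF0 = 11110000 → 4-byte char #1 = F0 9F 9A B1.
Offset 4: leading byte 0xDD = 11011101 → 2-byte char #2 = DD B3.
Offset 6: leading byte 0xCD = 11001101 → 2-byte char #3 = CD 8D.
Offset 8: leading byte 0xE2 = 11100010 → 3-byte char #4 = E2 8B B6.
Offset 11: leading byte 0xE1 = 11100001 → 3-byte char #5 = E1 9B A1.
Offset 14: leading byte 0xEA = 11101010 → 3-byte char #6 = EA 83 BE.
Leading byte 0xEA = 11101010 matches 1110xxxx → 3-byte sequence.
Byte 1: 0xEA = 11101010, payload 1010 (4 bits).
Byte 2: 0x83 = 10000011 (10xxxxxx ✓), payload 000011.
Byte 3: 0xBE = 10111110 (10xxxxxx ✓), payload 111110.
Concatenate: 1010000011111110 = 0xA0FE (16 bits → U+A0FE).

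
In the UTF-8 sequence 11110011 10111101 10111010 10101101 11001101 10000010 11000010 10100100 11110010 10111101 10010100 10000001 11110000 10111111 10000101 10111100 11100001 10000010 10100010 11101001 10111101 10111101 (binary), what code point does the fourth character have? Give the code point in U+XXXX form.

Offset 0: leading byte 0xF3 = 11110011 → 4-byte char #1 = F3 BD BA AD.
Offset 4: leading byte 0xCD = 11001101 → 2-byte char #2 = CD 82.
Offset 6: leading byte 0xC2 = 11000010 → 2-byte char #3 = C2 A4.
Offset 8: leading byte 0xF2 = 11110010 → 4-byte char #4 = F2 BD 94 81.
Leading byte 0xF2 = 11110010 matches 11110xxx → 4-byte sequence.
Byte 1: 0xF2 = 11110010, payload 010 (3 bits).
Byte 2: 0xBD = 10111101 (10xxxxxx ✓), payload 111101.
Byte 3: 0x94 = 10010100 (10xxxxxx ✓), payload 010100.
Byte 4: 0x81 = 10000001 (10xxxxxx ✓), payload 000001.
Concatenate: 010111101010100000001 = 0xBD501 (21 bits → U+BD501).

U+BD501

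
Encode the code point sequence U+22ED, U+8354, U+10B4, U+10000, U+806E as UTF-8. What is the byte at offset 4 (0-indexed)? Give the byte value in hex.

0x8D

U+22ED → 3-byte form E2 8B AD at offsets 0–2.
U+8354 → 3-byte form E8 8D 94 at offsets 3–5.
Offset 4 falls in char 2's range; it's byte 2 of E8 8D 94 = 0x8D.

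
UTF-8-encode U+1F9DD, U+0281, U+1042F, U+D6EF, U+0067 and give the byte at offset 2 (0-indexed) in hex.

0xA7

U+1F9DD → 4-byte form F0 9F A7 9D at offsets 0–3.
Offset 2 falls in char 1's range; it's byte 3 of F0 9F A7 9D = 0xA7.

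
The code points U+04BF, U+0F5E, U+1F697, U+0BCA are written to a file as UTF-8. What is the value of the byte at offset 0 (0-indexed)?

U+04BF → 2-byte form D2 BF at offsets 0–1.
Offset 0 falls in char 1's range; it's byte 1 of D2 BF = 0xD2.

0xD2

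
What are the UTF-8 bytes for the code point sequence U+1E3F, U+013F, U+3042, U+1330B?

E1 B8 BF C4 BF E3 81 82 F0 93 8C 8B

U+1E3F: 3-byte form → E1 B8 BF.
U+013F: 2-byte form → C4 BF.
U+3042: 3-byte form → E3 81 82.
U+1330B: 4-byte form → F0 93 8C 8B.
Concatenated (12 bytes): E1 B8 BF C4 BF E3 81 82 F0 93 8C 8B.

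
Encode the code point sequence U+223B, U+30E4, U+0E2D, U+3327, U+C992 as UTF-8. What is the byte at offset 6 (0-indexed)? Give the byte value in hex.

U+223B → 3-byte form E2 88 BB at offsets 0–2.
U+30E4 → 3-byte form E3 83 A4 at offsets 3–5.
U+0E2D → 3-byte form E0 B8 AD at offsets 6–8.
Offset 6 falls in char 3's range; it's byte 1 of E0 B8 AD = 0xE0.

0xE0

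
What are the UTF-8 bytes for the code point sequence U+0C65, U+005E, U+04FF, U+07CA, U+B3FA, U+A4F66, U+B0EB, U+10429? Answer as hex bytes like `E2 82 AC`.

E0 B1 A5 5E D3 BF DF 8A EB 8F BA F2 A4 BD A6 EB 83 AB F0 90 90 A9

U+0C65: 3-byte form → E0 B1 A5.
U+005E: 1-byte form → 5E.
U+04FF: 2-byte form → D3 BF.
U+07CA: 2-byte form → DF 8A.
U+B3FA: 3-byte form → EB 8F BA.
U+A4F66: 4-byte form → F2 A4 BD A6.
U+B0EB: 3-byte form → EB 83 AB.
U+10429: 4-byte form → F0 90 90 A9.
Concatenated (22 bytes): E0 B1 A5 5E D3 BF DF 8A EB 8F BA F2 A4 BD A6 EB 83 AB F0 90 90 A9.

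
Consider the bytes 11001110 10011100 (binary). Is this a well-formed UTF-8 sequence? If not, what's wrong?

Leading byte 0xCE = 11001110 → 2-byte form.
Continuation bytes 0x9C=10011100 all match 10xxxxxx.
Decoded value 0x39C is ≥ 0x80 (shortest form) and not a surrogate.

valid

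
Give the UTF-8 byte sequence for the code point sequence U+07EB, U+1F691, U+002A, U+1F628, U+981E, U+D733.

DF AB F0 9F 9A 91 2A F0 9F 98 A8 E9 A0 9E ED 9C B3

U+07EB: 2-byte form → DF AB.
U+1F691: 4-byte form → F0 9F 9A 91.
U+002A: 1-byte form → 2A.
U+1F628: 4-byte form → F0 9F 98 A8.
U+981E: 3-byte form → E9 A0 9E.
U+D733: 3-byte form → ED 9C B3.
Concatenated (17 bytes): DF AB F0 9F 9A 91 2A F0 9F 98 A8 E9 A0 9E ED 9C B3.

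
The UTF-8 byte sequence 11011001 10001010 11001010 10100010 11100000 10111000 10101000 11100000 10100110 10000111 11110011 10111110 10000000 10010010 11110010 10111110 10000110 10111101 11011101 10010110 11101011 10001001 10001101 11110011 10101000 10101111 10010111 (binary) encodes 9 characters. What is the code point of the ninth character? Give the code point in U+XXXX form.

Offset 0: leading byte 0xD9 = 11011001 → 2-byte char #1 = D9 8A.
Offset 2: leading byte 0xCA = 11001010 → 2-byte char #2 = CA A2.
Offset 4: leading byte 0xE0 = 11100000 → 3-byte char #3 = E0 B8 A8.
Offset 7: leading byte 0xE0 = 11100000 → 3-byte char #4 = E0 A6 87.
Offset 10: leading byte 0xF3 = 11110011 → 4-byte char #5 = F3 BE 80 92.
Offset 14: leading byte 0xF2 = 11110010 → 4-byte char #6 = F2 BE 86 BD.
Offset 18: leading byte 0xDD = 11011101 → 2-byte char #7 = DD 96.
Offset 20: leading byte 0xEB = 11101011 → 3-byte char #8 = EB 89 8D.
Offset 23: leading byte 0xF3 = 11110011 → 4-byte char #9 = F3 A8 AF 97.
Leading byte 0xF3 = 11110011 matches 11110xxx → 4-byte sequence.
Byte 1: 0xF3 = 11110011, payload 011 (3 bits).
Byte 2: 0xA8 = 10101000 (10xxxxxx ✓), payload 101000.
Byte 3: 0xAF = 10101111 (10xxxxxx ✓), payload 101111.
Byte 4: 0x97 = 10010111 (10xxxxxx ✓), payload 010111.
Concatenate: 011101000101111010111 = 0xE8BD7 (21 bits → U+E8BD7).

U+E8BD7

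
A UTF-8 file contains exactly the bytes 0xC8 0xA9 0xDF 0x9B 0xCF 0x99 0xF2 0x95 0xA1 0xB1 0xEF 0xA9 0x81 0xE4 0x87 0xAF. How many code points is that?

Byte at offset 0: 0xC8 = 11001000 → 2-byte char (#1). Advance 2.
Byte at offset 2: 0xDF = 11011111 → 2-byte char (#2). Advance 2.
Byte at offset 4: 0xCF = 11001111 → 2-byte char (#3). Advance 2.
Byte at offset 6: 0xF2 = 11110010 → 4-byte char (#4). Advance 4.
Byte at offset 10: 0xEF = 11101111 → 3-byte char (#5). Advance 3.
Byte at offset 13: 0xE4 = 11100100 → 3-byte char (#6). Advance 3.
Reached end at offset 16 after 6 code points.

6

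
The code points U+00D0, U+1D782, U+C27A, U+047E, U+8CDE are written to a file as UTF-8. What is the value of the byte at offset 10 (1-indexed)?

1-indexed offset 10 is 0-indexed offset 9.
U+00D0 → 2-byte form C3 90 at offsets 0–1.
U+1D782 → 4-byte form F0 9D 9E 82 at offsets 2–5.
U+C27A → 3-byte form EC 89 BA at offsets 6–8.
U+047E → 2-byte form D1 BE at offsets 9–10.
Offset 9 falls in char 4's range; it's byte 1 of D1 BE = 0xD1.

0xD1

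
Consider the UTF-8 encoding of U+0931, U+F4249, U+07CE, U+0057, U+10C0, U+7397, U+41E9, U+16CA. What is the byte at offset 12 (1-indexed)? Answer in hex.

0x83

1-indexed offset 12 is 0-indexed offset 11.
U+0931 → 3-byte form E0 A4 B1 at offsets 0–2.
U+F4249 → 4-byte form F3 B4 89 89 at offsets 3–6.
U+07CE → 2-byte form DF 8E at offsets 7–8.
U+0057 → 1-byte form 57 at offsets 9–9.
U+10C0 → 3-byte form E1 83 80 at offsets 10–12.
Offset 11 falls in char 5's range; it's byte 2 of E1 83 80 = 0x83.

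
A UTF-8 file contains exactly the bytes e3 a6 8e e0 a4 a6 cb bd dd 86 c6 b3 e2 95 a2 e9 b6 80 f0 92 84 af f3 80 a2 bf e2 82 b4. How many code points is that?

10

Byte at offset 0: 0xE3 = 11100011 → 3-byte char (#1). Advance 3.
Byte at offset 3: 0xE0 = 11100000 → 3-byte char (#2). Advance 3.
Byte at offset 6: 0xCB = 11001011 → 2-byte char (#3). Advance 2.
Byte at offset 8: 0xDD = 11011101 → 2-byte char (#4). Advance 2.
Byte at offset 10: 0xC6 = 11000110 → 2-byte char (#5). Advance 2.
Byte at offset 12: 0xE2 = 11100010 → 3-byte char (#6). Advance 3.
Byte at offset 15: 0xE9 = 11101001 → 3-byte char (#7). Advance 3.
Byte at offset 18: 0xF0 = 11110000 → 4-byte char (#8). Advance 4.
Byte at offset 22: 0xF3 = 11110011 → 4-byte char (#9). Advance 4.
Byte at offset 26: 0xE2 = 11100010 → 3-byte char (#10). Advance 3.
Reached end at offset 29 after 10 code points.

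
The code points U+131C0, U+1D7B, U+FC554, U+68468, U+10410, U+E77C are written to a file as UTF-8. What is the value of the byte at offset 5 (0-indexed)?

U+131C0 → 4-byte form F0 93 87 80 at offsets 0–3.
U+1D7B → 3-byte form E1 B5 BB at offsets 4–6.
Offset 5 falls in char 2's range; it's byte 2 of E1 B5 BB = 0xB5.

0xB5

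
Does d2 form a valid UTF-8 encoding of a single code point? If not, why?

Leading byte 0xD2 = 11010010 → 2-byte form, but only 1 byte is present.

invalid (sequence truncated)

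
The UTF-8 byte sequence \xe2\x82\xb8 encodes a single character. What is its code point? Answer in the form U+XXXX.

U+20B8

Leading byte 0xE2 = 11100010 matches 1110xxxx → 3-byte sequence.
Byte 1: 0xE2 = 11100010, payload 0010 (4 bits).
Byte 2: 0x82 = 10000010 (10xxxxxx ✓), payload 000010.
Byte 3: 0xB8 = 10111000 (10xxxxxx ✓), payload 111000.
Concatenate: 0010000010111000 = 0x20B8 (16 bits → U+20B8).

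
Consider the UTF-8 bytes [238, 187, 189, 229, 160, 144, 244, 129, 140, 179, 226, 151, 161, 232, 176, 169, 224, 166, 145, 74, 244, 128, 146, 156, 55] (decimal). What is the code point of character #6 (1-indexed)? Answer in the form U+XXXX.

U+0991

Offset 0: leading byte 0xEE = 11101110 → 3-byte char #1 = EE BB BD.
Offset 3: leading byte 0xE5 = 11100101 → 3-byte char #2 = E5 A0 90.
Offset 6: leading byte 0xF4 = 11110100 → 4-byte char #3 = F4 81 8C B3.
Offset 10: leading byte 0xE2 = 11100010 → 3-byte char #4 = E2 97 A1.
Offset 13: leading byte 0xE8 = 11101000 → 3-byte char #5 = E8 B0 A9.
Offset 16: leading byte 0xE0 = 11100000 → 3-byte char #6 = E0 A6 91.
Leading byte 0xE0 = 11100000 matches 1110xxxx → 3-byte sequence.
Byte 1: 0xE0 = 11100000, payload 0000 (4 bits).
Byte 2: 0xA6 = 10100110 (10xxxxxx ✓), payload 100110.
Byte 3: 0x91 = 10010001 (10xxxxxx ✓), payload 010001.
Concatenate: 0000100110010001 = 0x991 (16 bits → U+0991).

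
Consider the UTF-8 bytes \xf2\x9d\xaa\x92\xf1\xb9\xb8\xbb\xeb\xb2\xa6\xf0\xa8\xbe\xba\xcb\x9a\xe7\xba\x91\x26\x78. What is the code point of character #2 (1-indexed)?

Offset 0: leading byte 0xF2 = 11110010 → 4-byte char #1 = F2 9D AA 92.
Offset 4: leading byte 0xF1 = 11110001 → 4-byte char #2 = F1 B9 B8 BB.
Leading byte 0xF1 = 11110001 matches 11110xxx → 4-byte sequence.
Byte 1: 0xF1 = 11110001, payload 001 (3 bits).
Byte 2: 0xB9 = 10111001 (10xxxxxx ✓), payload 111001.
Byte 3: 0xB8 = 10111000 (10xxxxxx ✓), payload 111000.
Byte 4: 0xBB = 10111011 (10xxxxxx ✓), payload 111011.
Concatenate: 001111001111000111011 = 0x79E3B (21 bits → U+79E3B).

U+79E3B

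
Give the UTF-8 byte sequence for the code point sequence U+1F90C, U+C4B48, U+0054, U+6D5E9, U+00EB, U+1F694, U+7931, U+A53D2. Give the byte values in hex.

F0 9F A4 8C F3 84 AD 88 54 F1 AD 97 A9 C3 AB F0 9F 9A 94 E7 A4 B1 F2 A5 8F 92

U+1F90C: 4-byte form → F0 9F A4 8C.
U+C4B48: 4-byte form → F3 84 AD 88.
U+0054: 1-byte form → 54.
U+6D5E9: 4-byte form → F1 AD 97 A9.
U+00EB: 2-byte form → C3 AB.
U+1F694: 4-byte form → F0 9F 9A 94.
U+7931: 3-byte form → E7 A4 B1.
U+A53D2: 4-byte form → F2 A5 8F 92.
Concatenated (26 bytes): F0 9F A4 8C F3 84 AD 88 54 F1 AD 97 A9 C3 AB F0 9F 9A 94 E7 A4 B1 F2 A5 8F 92.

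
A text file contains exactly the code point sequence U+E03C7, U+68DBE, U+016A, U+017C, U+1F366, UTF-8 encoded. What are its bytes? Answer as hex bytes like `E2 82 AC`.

U+E03C7: 4-byte form → F3 A0 8F 87.
U+68DBE: 4-byte form → F1 A8 B6 BE.
U+016A: 2-byte form → C5 AA.
U+017C: 2-byte form → C5 BC.
U+1F366: 4-byte form → F0 9F 8D A6.
Concatenated (16 bytes): F3 A0 8F 87 F1 A8 B6 BE C5 AA C5 BC F0 9F 8D A6.

F3 A0 8F 87 F1 A8 B6 BE C5 AA C5 BC F0 9F 8D A6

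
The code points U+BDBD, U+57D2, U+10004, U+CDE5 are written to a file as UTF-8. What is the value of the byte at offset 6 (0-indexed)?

U+BDBD → 3-byte form EB B6 BD at offsets 0–2.
U+57D2 → 3-byte form E5 9F 92 at offsets 3–5.
U+10004 → 4-byte form F0 90 80 84 at offsets 6–9.
Offset 6 falls in char 3's range; it's byte 1 of F0 90 80 84 = 0xF0.

0xF0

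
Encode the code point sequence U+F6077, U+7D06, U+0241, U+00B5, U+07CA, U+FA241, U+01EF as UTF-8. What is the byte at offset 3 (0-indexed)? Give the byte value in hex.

0xB7

U+F6077 → 4-byte form F3 B6 81 B7 at offsets 0–3.
Offset 3 falls in char 1's range; it's byte 4 of F3 B6 81 B7 = 0xB7.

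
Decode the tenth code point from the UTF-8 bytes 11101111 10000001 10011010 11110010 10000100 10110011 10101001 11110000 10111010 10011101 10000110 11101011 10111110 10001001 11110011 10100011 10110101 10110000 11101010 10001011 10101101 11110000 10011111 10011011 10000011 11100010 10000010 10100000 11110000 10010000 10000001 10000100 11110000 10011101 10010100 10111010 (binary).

Offset 0: leading byte 0xEF = 11101111 → 3-byte char #1 = EF 81 9A.
Offset 3: leading byte 0xF2 = 11110010 → 4-byte char #2 = F2 84 B3 A9.
Offset 7: leading byte 0xF0 = 11110000 → 4-byte char #3 = F0 BA 9D 86.
Offset 11: leading byte 0xEB = 11101011 → 3-byte char #4 = EB BE 89.
Offset 14: leading byte 0xF3 = 11110011 → 4-byte char #5 = F3 A3 B5 B0.
Offset 18: leading byte 0xEA = 11101010 → 3-byte char #6 = EA 8B AD.
Offset 21: leading byte 0xF0 = 11110000 → 4-byte char #7 = F0 9F 9B 83.
Offset 25: leading byte 0xE2 = 11100010 → 3-byte char #8 = E2 82 A0.
Offset 28: leading byte 0xF0 = 11110000 → 4-byte char #9 = F0 90 81 84.
Offset 32: leading byte 0xF0 = 11110000 → 4-byte char #10 = F0 9D 94 BA.
Leading byte 0xF0 = 11110000 matches 11110xxx → 4-byte sequence.
Byte 1: 0xF0 = 11110000, payload 000 (3 bits).
Byte 2: 0x9D = 10011101 (10xxxxxx ✓), payload 011101.
Byte 3: 0x94 = 10010100 (10xxxxxx ✓), payload 010100.
Byte 4: 0xBA = 10111010 (10xxxxxx ✓), payload 111010.
Concatenate: 000011101010100111010 = 0x1D53A (21 bits → U+1D53A).

U+1D53A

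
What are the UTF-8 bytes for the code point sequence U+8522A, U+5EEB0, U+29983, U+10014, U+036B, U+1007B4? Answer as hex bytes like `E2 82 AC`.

F2 85 88 AA F1 9E BA B0 F0 A9 A6 83 F0 90 80 94 CD AB F4 80 9E B4

U+8522A: 4-byte form → F2 85 88 AA.
U+5EEB0: 4-byte form → F1 9E BA B0.
U+29983: 4-byte form → F0 A9 A6 83.
U+10014: 4-byte form → F0 90 80 94.
U+036B: 2-byte form → CD AB.
U+1007B4: 4-byte form → F4 80 9E B4.
Concatenated (22 bytes): F2 85 88 AA F1 9E BA B0 F0 A9 A6 83 F0 90 80 94 CD AB F4 80 9E B4.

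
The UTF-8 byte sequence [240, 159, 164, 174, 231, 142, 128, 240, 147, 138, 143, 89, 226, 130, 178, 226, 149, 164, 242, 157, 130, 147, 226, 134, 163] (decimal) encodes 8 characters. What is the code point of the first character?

U+1F92E

Offset 0: leading byte 0xF0 = 11110000 → 4-byte char #1 = F0 9F A4 AE.
Leading byte 0xF0 = 11110000 matches 11110xxx → 4-byte sequence.
Byte 1: 0xF0 = 11110000, payload 000 (3 bits).
Byte 2: 0x9F = 10011111 (10xxxxxx ✓), payload 011111.
Byte 3: 0xA4 = 10100100 (10xxxxxx ✓), payload 100100.
Byte 4: 0xAE = 10101110 (10xxxxxx ✓), payload 101110.
Concatenate: 000011111100100101110 = 0x1F92E (21 bits → U+1F92E).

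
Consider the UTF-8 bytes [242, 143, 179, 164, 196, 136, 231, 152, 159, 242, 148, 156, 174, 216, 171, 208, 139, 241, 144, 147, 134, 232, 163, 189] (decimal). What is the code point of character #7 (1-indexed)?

Offset 0: leading byte 0xF2 = 11110010 → 4-byte char #1 = F2 8F B3 A4.
Offset 4: leading byte 0xC4 = 11000100 → 2-byte char #2 = C4 88.
Offset 6: leading byte 0xE7 = 11100111 → 3-byte char #3 = E7 98 9F.
Offset 9: leading byte 0xF2 = 11110010 → 4-byte char #4 = F2 94 9C AE.
Offset 13: leading byte 0xD8 = 11011000 → 2-byte char #5 = D8 AB.
Offset 15: leading byte 0xD0 = 11010000 → 2-byte char #6 = D0 8B.
Offset 17: leading byte 0xF1 = 11110001 → 4-byte char #7 = F1 90 93 86.
Leading byte 0xF1 = 11110001 matches 11110xxx → 4-byte sequence.
Byte 1: 0xF1 = 11110001, payload 001 (3 bits).
Byte 2: 0x90 = 10010000 (10xxxxxx ✓), payload 010000.
Byte 3: 0x93 = 10010011 (10xxxxxx ✓), payload 010011.
Byte 4: 0x86 = 10000110 (10xxxxxx ✓), payload 000110.
Concatenate: 001010000010011000110 = 0x504C6 (21 bits → U+504C6).

U+504C6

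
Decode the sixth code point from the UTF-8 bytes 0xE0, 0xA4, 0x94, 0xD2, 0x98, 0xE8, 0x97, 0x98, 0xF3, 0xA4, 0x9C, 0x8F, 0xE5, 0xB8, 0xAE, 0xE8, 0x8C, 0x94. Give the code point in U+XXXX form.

Offset 0: leading byte 0xE0 = 11100000 → 3-byte char #1 = E0 A4 94.
Offset 3: leading byte 0xD2 = 11010010 → 2-byte char #2 = D2 98.
Offset 5: leading byte 0xE8 = 11101000 → 3-byte char #3 = E8 97 98.
Offset 8: leading byte 0xF3 = 11110011 → 4-byte char #4 = F3 A4 9C 8F.
Offset 12: leading byte 0xE5 = 11100101 → 3-byte char #5 = E5 B8 AE.
Offset 15: leading byte 0xE8 = 11101000 → 3-byte char #6 = E8 8C 94.
Leading byte 0xE8 = 11101000 matches 1110xxxx → 3-byte sequence.
Byte 1: 0xE8 = 11101000, payload 1000 (4 bits).
Byte 2: 0x8C = 10001100 (10xxxxxx ✓), payload 001100.
Byte 3: 0x94 = 10010100 (10xxxxxx ✓), payload 010100.
Concatenate: 1000001100010100 = 0x8314 (16 bits → U+8314).

U+8314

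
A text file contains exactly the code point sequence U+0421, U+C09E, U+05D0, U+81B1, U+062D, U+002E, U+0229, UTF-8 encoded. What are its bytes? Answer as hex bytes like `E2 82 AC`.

D0 A1 EC 82 9E D7 90 E8 86 B1 D8 AD 2E C8 A9

U+0421: 2-byte form → D0 A1.
U+C09E: 3-byte form → EC 82 9E.
U+05D0: 2-byte form → D7 90.
U+81B1: 3-byte form → E8 86 B1.
U+062D: 2-byte form → D8 AD.
U+002E: 1-byte form → 2E.
U+0229: 2-byte form → C8 A9.
Concatenated (15 bytes): D0 A1 EC 82 9E D7 90 E8 86 B1 D8 AD 2E C8 A9.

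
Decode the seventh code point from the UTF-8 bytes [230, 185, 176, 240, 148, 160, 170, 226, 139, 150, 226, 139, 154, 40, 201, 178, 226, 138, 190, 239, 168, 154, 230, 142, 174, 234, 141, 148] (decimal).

Offset 0: leading byte 0xE6 = 11100110 → 3-byte char #1 = E6 B9 B0.
Offset 3: leading byte 0xF0 = 11110000 → 4-byte char #2 = F0 94 A0 AA.
Offset 7: leading byte 0xE2 = 11100010 → 3-byte char #3 = E2 8B 96.
Offset 10: leading byte 0xE2 = 11100010 → 3-byte char #4 = E2 8B 9A.
Offset 13: leading byte 0x28 = 00101000 → 1-byte char #5 = 28.
Offset 14: leading byte 0xC9 = 11001001 → 2-byte char #6 = C9 B2.
Offset 16: leading byte 0xE2 = 11100010 → 3-byte char #7 = E2 8A BE.
Leading byte 0xE2 = 11100010 matches 1110xxxx → 3-byte sequence.
Byte 1: 0xE2 = 11100010, payload 0010 (4 bits).
Byte 2: 0x8A = 10001010 (10xxxxxx ✓), payload 001010.
Byte 3: 0xBE = 10111110 (10xxxxxx ✓), payload 111110.
Concatenate: 0010001010111110 = 0x22BE (16 bits → U+22BE).

U+22BE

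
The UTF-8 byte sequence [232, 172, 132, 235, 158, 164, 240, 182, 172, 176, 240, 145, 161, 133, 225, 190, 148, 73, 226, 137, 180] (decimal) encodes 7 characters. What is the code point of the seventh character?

U+2274

Offset 0: leading byte 0xE8 = 11101000 → 3-byte char #1 = E8 AC 84.
Offset 3: leading byte 0xEB = 11101011 → 3-byte char #2 = EB 9E A4.
Offset 6: leading byte 0xF0 = 11110000 → 4-byte char #3 = F0 B6 AC B0.
Offset 10: leading byte 0xF0 = 11110000 → 4-byte char #4 = F0 91 A1 85.
Offset 14: leading byte 0xE1 = 11100001 → 3-byte char #5 = E1 BE 94.
Offset 17: leading byte 0x49 = 01001001 → 1-byte char #6 = 49.
Offset 18: leading byte 0xE2 = 11100010 → 3-byte char #7 = E2 89 B4.
Leading byte 0xE2 = 11100010 matches 1110xxxx → 3-byte sequence.
Byte 1: 0xE2 = 11100010, payload 0010 (4 bits).
Byte 2: 0x89 = 10001001 (10xxxxxx ✓), payload 001001.
Byte 3: 0xB4 = 10110100 (10xxxxxx ✓), payload 110100.
Concatenate: 0010001001110100 = 0x2274 (16 bits → U+2274).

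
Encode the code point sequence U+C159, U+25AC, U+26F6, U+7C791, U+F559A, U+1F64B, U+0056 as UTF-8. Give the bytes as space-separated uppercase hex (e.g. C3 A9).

U+C159: 3-byte form → EC 85 99.
U+25AC: 3-byte form → E2 96 AC.
U+26F6: 3-byte form → E2 9B B6.
U+7C791: 4-byte form → F1 BC 9E 91.
U+F559A: 4-byte form → F3 B5 96 9A.
U+1F64B: 4-byte form → F0 9F 99 8B.
U+0056: 1-byte form → 56.
Concatenated (22 bytes): EC 85 99 E2 96 AC E2 9B B6 F1 BC 9E 91 F3 B5 96 9A F0 9F 99 8B 56.

EC 85 99 E2 96 AC E2 9B B6 F1 BC 9E 91 F3 B5 96 9A F0 9F 99 8B 56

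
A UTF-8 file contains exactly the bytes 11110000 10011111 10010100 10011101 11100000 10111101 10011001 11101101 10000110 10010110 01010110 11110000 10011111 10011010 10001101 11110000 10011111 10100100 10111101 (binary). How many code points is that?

6

Byte at offset 0: 0xF0 = 11110000 → 4-byte char (#1). Advance 4.
Byte at offset 4: 0xE0 = 11100000 → 3-byte char (#2). Advance 3.
Byte at offset 7: 0xED = 11101101 → 3-byte char (#3). Advance 3.
Byte at offset 10: 0x56 = 01010110 → 1-byte char (#4). Advance 1.
Byte at offset 11: 0xF0 = 11110000 → 4-byte char (#5). Advance 4.
Byte at offset 15: 0xF0 = 11110000 → 4-byte char (#6). Advance 4.
Reached end at offset 19 after 6 code points.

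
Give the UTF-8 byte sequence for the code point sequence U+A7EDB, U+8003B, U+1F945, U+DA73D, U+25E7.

U+A7EDB: 4-byte form → F2 A7 BB 9B.
U+8003B: 4-byte form → F2 80 80 BB.
U+1F945: 4-byte form → F0 9F A5 85.
U+DA73D: 4-byte form → F3 9A 9C BD.
U+25E7: 3-byte form → E2 97 A7.
Concatenated (19 bytes): F2 A7 BB 9B F2 80 80 BB F0 9F A5 85 F3 9A 9C BD E2 97 A7.

F2 A7 BB 9B F2 80 80 BB F0 9F A5 85 F3 9A 9C BD E2 97 A7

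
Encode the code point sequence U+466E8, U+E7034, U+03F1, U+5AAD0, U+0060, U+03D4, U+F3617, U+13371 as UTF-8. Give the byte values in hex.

F1 86 9B A8 F3 A7 80 B4 CF B1 F1 9A AB 90 60 CF 94 F3 B3 98 97 F0 93 8D B1

U+466E8: 4-byte form → F1 86 9B A8.
U+E7034: 4-byte form → F3 A7 80 B4.
U+03F1: 2-byte form → CF B1.
U+5AAD0: 4-byte form → F1 9A AB 90.
U+0060: 1-byte form → 60.
U+03D4: 2-byte form → CF 94.
U+F3617: 4-byte form → F3 B3 98 97.
U+13371: 4-byte form → F0 93 8D B1.
Concatenated (25 bytes): F1 86 9B A8 F3 A7 80 B4 CF B1 F1 9A AB 90 60 CF 94 F3 B3 98 97 F0 93 8D B1.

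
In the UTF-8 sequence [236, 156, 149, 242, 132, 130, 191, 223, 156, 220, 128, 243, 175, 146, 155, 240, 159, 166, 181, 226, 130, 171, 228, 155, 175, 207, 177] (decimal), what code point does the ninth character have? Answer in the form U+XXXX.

Offset 0: leading byte 0xEC = 11101100 → 3-byte char #1 = EC 9C 95.
Offset 3: leading byte 0xF2 = 11110010 → 4-byte char #2 = F2 84 82 BF.
Offset 7: leading byte 0xDF = 11011111 → 2-byte char #3 = DF 9C.
Offset 9: leading byte 0xDC = 11011100 → 2-byte char #4 = DC 80.
Offset 11: leading byte 0xF3 = 11110011 → 4-byte char #5 = F3 AF 92 9B.
Offset 15: leading byte 0xF0 = 11110000 → 4-byte char #6 = F0 9F A6 B5.
Offset 19: leading byte 0xE2 = 11100010 → 3-byte char #7 = E2 82 AB.
Offset 22: leading byte 0xE4 = 11100100 → 3-byte char #8 = E4 9B AF.
Offset 25: leading byte 0xCF = 11001111 → 2-byte char #9 = CF B1.
Leading byte 0xCF = 11001111 matches 110xxxxx → 2-byte sequence.
Byte 1: 0xCF = 11001111, payload 01111 (5 bits).
Byte 2: 0xB1 = 10110001 (10xxxxxx ✓), payload 110001.
Concatenate: 01111110001 = 0x3F1 (11 bits → U+03F1).

U+03F1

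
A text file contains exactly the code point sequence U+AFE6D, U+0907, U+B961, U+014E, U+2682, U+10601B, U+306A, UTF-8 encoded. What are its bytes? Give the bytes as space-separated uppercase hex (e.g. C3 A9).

U+AFE6D: 4-byte form → F2 AF B9 AD.
U+0907: 3-byte form → E0 A4 87.
U+B961: 3-byte form → EB A5 A1.
U+014E: 2-byte form → C5 8E.
U+2682: 3-byte form → E2 9A 82.
U+10601B: 4-byte form → F4 86 80 9B.
U+306A: 3-byte form → E3 81 AA.
Concatenated (22 bytes): F2 AF B9 AD E0 A4 87 EB A5 A1 C5 8E E2 9A 82 F4 86 80 9B E3 81 AA.

F2 AF B9 AD E0 A4 87 EB A5 A1 C5 8E E2 9A 82 F4 86 80 9B E3 81 AA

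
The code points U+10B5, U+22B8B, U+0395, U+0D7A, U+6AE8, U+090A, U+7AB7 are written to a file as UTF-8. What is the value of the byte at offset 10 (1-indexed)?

0xE0

1-indexed offset 10 is 0-indexed offset 9.
U+10B5 → 3-byte form E1 82 B5 at offsets 0–2.
U+22B8B → 4-byte form F0 A2 AE 8B at offsets 3–6.
U+0395 → 2-byte form CE 95 at offsets 7–8.
U+0D7A → 3-byte form E0 B5 BA at offsets 9–11.
Offset 9 falls in char 4's range; it's byte 1 of E0 B5 BA = 0xE0.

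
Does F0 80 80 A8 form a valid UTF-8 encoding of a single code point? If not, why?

Leading byte 0xF0 = 11110000 → 4-byte form.
Continuation bytes all match 10xxxxxx. Payload decodes to 0x28.
But 0x28 < 0x10000, the minimum for a 4-byte sequence — this is an overlong encoding.

invalid (overlong encoding)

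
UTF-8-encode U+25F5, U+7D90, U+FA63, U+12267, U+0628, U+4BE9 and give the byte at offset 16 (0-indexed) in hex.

0xAF

U+25F5 → 3-byte form E2 97 B5 at offsets 0–2.
U+7D90 → 3-byte form E7 B6 90 at offsets 3–5.
U+FA63 → 3-byte form EF A9 A3 at offsets 6–8.
U+12267 → 4-byte form F0 92 89 A7 at offsets 9–12.
U+0628 → 2-byte form D8 A8 at offsets 13–14.
U+4BE9 → 3-byte form E4 AF A9 at offsets 15–17.
Offset 16 falls in char 6's range; it's byte 2 of E4 AF A9 = 0xAF.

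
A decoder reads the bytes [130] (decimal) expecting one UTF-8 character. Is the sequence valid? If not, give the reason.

invalid (continuation byte with no leading byte)

Byte 0x82 = 10000010 has the form 10xxxxxx — a continuation byte — but there is no preceding leading byte.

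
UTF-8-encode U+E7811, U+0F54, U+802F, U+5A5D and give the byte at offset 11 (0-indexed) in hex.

0xA9

U+E7811 → 4-byte form F3 A7 A0 91 at offsets 0–3.
U+0F54 → 3-byte form E0 BD 94 at offsets 4–6.
U+802F → 3-byte form E8 80 AF at offsets 7–9.
U+5A5D → 3-byte form E5 A9 9D at offsets 10–12.
Offset 11 falls in char 4's range; it's byte 2 of E5 A9 9D = 0xA9.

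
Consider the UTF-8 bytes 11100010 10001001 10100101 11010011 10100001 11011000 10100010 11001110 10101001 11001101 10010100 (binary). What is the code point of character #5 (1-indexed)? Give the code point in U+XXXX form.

U+0354

Offset 0: leading byte 0xE2 = 11100010 → 3-byte char #1 = E2 89 A5.
Offset 3: leading byte 0xD3 = 11010011 → 2-byte char #2 = D3 A1.
Offset 5: leading byte 0xD8 = 11011000 → 2-byte char #3 = D8 A2.
Offset 7: leading byte 0xCE = 11001110 → 2-byte char #4 = CE A9.
Offset 9: leading byte 0xCD = 11001101 → 2-byte char #5 = CD 94.
Leading byte 0xCD = 11001101 matches 110xxxxx → 2-byte sequence.
Byte 1: 0xCD = 11001101, payload 01101 (5 bits).
Byte 2: 0x94 = 10010100 (10xxxxxx ✓), payload 010100.
Concatenate: 01101010100 = 0x354 (11 bits → U+0354).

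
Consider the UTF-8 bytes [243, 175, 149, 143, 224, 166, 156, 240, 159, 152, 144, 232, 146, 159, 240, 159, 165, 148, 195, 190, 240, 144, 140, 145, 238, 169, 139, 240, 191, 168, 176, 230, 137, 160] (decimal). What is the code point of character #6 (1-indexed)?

Offset 0: leading byte 0xF3 = 11110011 → 4-byte char #1 = F3 AF 95 8F.
Offset 4: leading byte 0xE0 = 11100000 → 3-byte char #2 = E0 A6 9C.
Offset 7: leading byte 0xF0 = 11110000 → 4-byte char #3 = F0 9F 98 90.
Offset 11: leading byte 0xE8 = 11101000 → 3-byte char #4 = E8 92 9F.
Offset 14: leading byte 0xF0 = 11110000 → 4-byte char #5 = F0 9F A5 94.
Offset 18: leading byte 0xC3 = 11000011 → 2-byte char #6 = C3 BE.
Leading byte 0xC3 = 11000011 matches 110xxxxx → 2-byte sequence.
Byte 1: 0xC3 = 11000011, payload 00011 (5 bits).
Byte 2: 0xBE = 10111110 (10xxxxxx ✓), payload 111110.
Concatenate: 00011111110 = 0xFE (11 bits → U+00FE).

U+00FE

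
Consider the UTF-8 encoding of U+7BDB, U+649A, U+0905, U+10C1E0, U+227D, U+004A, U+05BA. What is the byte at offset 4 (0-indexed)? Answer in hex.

U+7BDB → 3-byte form E7 AF 9B at offsets 0–2.
U+649A → 3-byte form E6 92 9A at offsets 3–5.
Offset 4 falls in char 2's range; it's byte 2 of E6 92 9A = 0x92.

0x92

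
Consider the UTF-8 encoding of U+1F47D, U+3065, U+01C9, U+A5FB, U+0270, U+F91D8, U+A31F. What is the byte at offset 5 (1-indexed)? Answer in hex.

0xE3

1-indexed offset 5 is 0-indexed offset 4.
U+1F47D → 4-byte form F0 9F 91 BD at offsets 0–3.
U+3065 → 3-byte form E3 81 A5 at offsets 4–6.
Offset 4 falls in char 2's range; it's byte 1 of E3 81 A5 = 0xE3.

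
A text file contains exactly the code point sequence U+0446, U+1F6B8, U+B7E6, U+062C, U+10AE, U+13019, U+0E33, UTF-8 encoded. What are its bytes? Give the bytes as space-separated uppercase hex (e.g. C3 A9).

D1 86 F0 9F 9A B8 EB 9F A6 D8 AC E1 82 AE F0 93 80 99 E0 B8 B3

U+0446: 2-byte form → D1 86.
U+1F6B8: 4-byte form → F0 9F 9A B8.
U+B7E6: 3-byte form → EB 9F A6.
U+062C: 2-byte form → D8 AC.
U+10AE: 3-byte form → E1 82 AE.
U+13019: 4-byte form → F0 93 80 99.
U+0E33: 3-byte form → E0 B8 B3.
Concatenated (21 bytes): D1 86 F0 9F 9A B8 EB 9F A6 D8 AC E1 82 AE F0 93 80 99 E0 B8 B3.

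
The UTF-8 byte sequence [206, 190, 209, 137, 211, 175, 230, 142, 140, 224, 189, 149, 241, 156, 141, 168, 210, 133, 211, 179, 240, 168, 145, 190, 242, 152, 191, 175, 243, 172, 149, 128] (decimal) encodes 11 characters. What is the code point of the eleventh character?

Offset 0: leading byte 0xCE = 11001110 → 2-byte char #1 = CE BE.
Offset 2: leading byte 0xD1 = 11010001 → 2-byte char #2 = D1 89.
Offset 4: leading byte 0xD3 = 11010011 → 2-byte char #3 = D3 AF.
Offset 6: leading byte 0xE6 = 11100110 → 3-byte char #4 = E6 8E 8C.
Offset 9: leading byte 0xE0 = 11100000 → 3-byte char #5 = E0 BD 95.
Offset 12: leading byte 0xF1 = 11110001 → 4-byte char #6 = F1 9C 8D A8.
Offset 16: leading byte 0xD2 = 11010010 → 2-byte char #7 = D2 85.
Offset 18: leading byte 0xD3 = 11010011 → 2-byte char #8 = D3 B3.
Offset 20: leading byte 0xF0 = 11110000 → 4-byte char #9 = F0 A8 91 BE.
Offset 24: leading byte 0xF2 = 11110010 → 4-byte char #10 = F2 98 BF AF.
Offset 28: leading byte 0xF3 = 11110011 → 4-byte char #11 = F3 AC 95 80.
Leading byte 0xF3 = 11110011 matches 11110xxx → 4-byte sequence.
Byte 1: 0xF3 = 11110011, payload 011 (3 bits).
Byte 2: 0xAC = 10101100 (10xxxxxx ✓), payload 101100.
Byte 3: 0x95 = 10010101 (10xxxxxx ✓), payload 010101.
Byte 4: 0x80 = 10000000 (10xxxxxx ✓), payload 000000.
Concatenate: 011101100010101000000 = 0xEC540 (21 bits → U+EC540).

U+EC540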